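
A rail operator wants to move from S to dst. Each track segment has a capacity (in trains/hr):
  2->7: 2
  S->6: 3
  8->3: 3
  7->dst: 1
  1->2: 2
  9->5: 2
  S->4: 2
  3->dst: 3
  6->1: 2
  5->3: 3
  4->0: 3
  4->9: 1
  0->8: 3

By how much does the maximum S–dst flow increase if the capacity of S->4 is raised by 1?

Original max flow = 3.
After raising cap(S->4), augmenting paths through that edge carry 1 more unit.
New max flow = 4. Increase = 1.

1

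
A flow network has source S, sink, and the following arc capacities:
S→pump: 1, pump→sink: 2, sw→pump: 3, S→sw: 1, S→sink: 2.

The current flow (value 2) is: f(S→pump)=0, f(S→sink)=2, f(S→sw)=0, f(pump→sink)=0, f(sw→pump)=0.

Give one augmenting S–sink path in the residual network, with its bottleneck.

Residual along S→pump→sink: S→pump: 1, pump→sink: 2.
Bottleneck = min = 1.

S→pump→sink, bottleneck 1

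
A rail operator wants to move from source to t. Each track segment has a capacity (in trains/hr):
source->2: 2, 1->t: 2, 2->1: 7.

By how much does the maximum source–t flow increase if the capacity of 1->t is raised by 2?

Original max flow = 2.
Edge 1->t does not cross the min cut (source side {source}), so extra capacity there cannot help.
New max flow = 2. Increase = 0.

0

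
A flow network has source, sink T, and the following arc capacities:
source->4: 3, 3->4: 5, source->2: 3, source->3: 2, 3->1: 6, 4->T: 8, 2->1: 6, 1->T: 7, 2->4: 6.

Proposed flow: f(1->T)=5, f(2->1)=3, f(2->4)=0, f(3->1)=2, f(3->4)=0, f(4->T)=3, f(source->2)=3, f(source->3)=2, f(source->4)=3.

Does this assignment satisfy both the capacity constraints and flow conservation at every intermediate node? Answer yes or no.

Every edge has 0 ≤ f(e) ≤ cap(e).
At each intermediate node, inflow equals outflow.

Yes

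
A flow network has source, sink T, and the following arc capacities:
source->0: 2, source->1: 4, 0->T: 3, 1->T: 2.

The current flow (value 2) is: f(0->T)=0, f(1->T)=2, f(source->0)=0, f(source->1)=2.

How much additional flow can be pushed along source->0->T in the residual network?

2

Residual capacities along the path: source->0: 2, 0->T: 3.
Minimum is 2.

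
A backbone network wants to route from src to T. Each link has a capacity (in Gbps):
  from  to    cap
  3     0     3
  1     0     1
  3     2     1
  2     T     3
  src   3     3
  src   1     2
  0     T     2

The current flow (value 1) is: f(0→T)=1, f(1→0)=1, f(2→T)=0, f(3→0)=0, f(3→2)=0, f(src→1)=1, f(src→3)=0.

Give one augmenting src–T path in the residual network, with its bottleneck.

Residual along src→3→0→T: src→3: 3, 3→0: 3, 0→T: 1.
Bottleneck = min = 1.

src→3→0→T, bottleneck 1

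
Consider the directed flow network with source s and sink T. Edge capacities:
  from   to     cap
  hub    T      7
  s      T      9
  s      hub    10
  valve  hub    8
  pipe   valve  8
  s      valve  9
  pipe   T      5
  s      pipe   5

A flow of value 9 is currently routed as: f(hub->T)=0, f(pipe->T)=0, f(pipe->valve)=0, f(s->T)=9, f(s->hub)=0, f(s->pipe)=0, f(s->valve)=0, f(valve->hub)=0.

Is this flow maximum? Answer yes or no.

No

Residual path s->pipe->T has bottleneck 5 > 0.
Pushing 5 along it raises the flow to 14, so the given flow is not maximum.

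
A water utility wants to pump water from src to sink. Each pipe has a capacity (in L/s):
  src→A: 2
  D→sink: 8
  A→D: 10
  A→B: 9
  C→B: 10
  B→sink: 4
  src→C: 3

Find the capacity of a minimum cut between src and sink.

Max flow = 5 (via 3 augmenting paths).
In the residual at optimum, the set reachable from src is {src}.
Cut edges: src→C (cap 3), src→A (cap 2). Sum = 5.

5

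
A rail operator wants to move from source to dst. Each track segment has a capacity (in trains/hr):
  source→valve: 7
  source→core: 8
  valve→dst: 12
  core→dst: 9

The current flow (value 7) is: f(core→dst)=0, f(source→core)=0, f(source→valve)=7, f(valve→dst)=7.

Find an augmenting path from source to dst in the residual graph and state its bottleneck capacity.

Residual along source→core→dst: source→core: 8, core→dst: 9.
Bottleneck = min = 8.

source→core→dst, bottleneck 8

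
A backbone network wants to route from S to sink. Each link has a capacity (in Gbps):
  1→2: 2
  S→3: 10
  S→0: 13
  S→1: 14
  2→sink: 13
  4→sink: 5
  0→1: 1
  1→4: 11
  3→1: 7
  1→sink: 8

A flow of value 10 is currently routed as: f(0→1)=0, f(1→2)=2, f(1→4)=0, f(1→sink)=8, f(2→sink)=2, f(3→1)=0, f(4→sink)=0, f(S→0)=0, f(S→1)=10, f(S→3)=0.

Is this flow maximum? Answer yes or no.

Residual path S→1→4→sink has bottleneck 4 > 0.
Pushing 4 along it raises the flow to 14, so the given flow is not maximum.

No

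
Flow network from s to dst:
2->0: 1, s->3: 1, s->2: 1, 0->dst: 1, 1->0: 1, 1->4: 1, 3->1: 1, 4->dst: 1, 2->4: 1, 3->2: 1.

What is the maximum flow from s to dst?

2

Augment s->2->4->dst: bottleneck 1. Total 1.
Augment s->3->2->0->dst: bottleneck 1. Total 2.
No augmenting path remains in the residual graph.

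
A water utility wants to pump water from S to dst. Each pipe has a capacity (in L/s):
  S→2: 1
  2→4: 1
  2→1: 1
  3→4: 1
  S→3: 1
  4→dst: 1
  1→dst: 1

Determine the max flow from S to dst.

Augment S→3→4→dst: bottleneck 1. Total 1.
Augment S→2→1→dst: bottleneck 1. Total 2.
No augmenting path remains in the residual graph.

2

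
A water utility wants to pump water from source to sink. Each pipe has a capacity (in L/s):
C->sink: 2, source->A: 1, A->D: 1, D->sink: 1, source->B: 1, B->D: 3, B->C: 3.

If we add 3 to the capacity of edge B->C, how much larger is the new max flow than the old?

0

Original max flow = 2.
Edge B->C does not cross the min cut (source side {source}), so extra capacity there cannot help.
New max flow = 2. Increase = 0.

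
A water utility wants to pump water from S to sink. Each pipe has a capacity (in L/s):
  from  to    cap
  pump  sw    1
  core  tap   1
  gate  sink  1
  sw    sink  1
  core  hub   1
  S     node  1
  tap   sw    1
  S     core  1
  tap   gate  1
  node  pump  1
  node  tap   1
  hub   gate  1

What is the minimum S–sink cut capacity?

2

Max flow = 2 (via 2 augmenting paths).
In the residual at optimum, the set reachable from S is {S}.
Cut edges: S→core (cap 1), S→node (cap 1). Sum = 2.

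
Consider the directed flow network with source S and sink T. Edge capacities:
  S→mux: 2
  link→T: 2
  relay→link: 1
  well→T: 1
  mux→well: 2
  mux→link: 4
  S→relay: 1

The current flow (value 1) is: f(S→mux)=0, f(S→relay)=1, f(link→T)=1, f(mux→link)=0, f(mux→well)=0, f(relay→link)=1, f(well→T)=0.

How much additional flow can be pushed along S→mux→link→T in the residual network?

Residual capacities along the path: S→mux: 2, mux→link: 4, link→T: 1.
Minimum is 1.

1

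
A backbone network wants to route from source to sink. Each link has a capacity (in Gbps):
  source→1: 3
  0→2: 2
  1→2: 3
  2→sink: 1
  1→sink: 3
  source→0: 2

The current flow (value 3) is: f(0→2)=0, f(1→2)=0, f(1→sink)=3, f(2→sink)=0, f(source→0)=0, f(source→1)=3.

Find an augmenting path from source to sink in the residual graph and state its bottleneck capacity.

Residual along source→0→2→sink: source→0: 2, 0→2: 2, 2→sink: 1.
Bottleneck = min = 1.

source→0→2→sink, bottleneck 1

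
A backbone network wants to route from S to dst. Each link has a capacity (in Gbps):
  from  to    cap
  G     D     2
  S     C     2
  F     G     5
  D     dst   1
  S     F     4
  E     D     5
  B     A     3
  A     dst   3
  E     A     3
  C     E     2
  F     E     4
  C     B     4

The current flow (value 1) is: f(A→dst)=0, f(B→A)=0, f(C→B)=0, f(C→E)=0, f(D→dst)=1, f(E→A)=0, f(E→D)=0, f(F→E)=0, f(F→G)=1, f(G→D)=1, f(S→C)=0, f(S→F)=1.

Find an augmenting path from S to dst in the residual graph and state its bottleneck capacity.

S→F→E→A→dst, bottleneck 3

Residual along S→F→E→A→dst: S→F: 3, F→E: 4, E→A: 3, A→dst: 3.
Bottleneck = min = 3.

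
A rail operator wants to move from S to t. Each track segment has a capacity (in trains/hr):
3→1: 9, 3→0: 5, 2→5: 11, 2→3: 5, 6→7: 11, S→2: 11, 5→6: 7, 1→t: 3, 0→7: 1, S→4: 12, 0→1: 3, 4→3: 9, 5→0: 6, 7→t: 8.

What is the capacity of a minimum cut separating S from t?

11

Max flow = 11 (via 3 augmenting paths).
In the residual at optimum, the set reachable from S is {0, 1, 2, 3, 4, 5, S}.
Cut edges: 5→6 (cap 7), 0→7 (cap 1), 1→t (cap 3). Sum = 11.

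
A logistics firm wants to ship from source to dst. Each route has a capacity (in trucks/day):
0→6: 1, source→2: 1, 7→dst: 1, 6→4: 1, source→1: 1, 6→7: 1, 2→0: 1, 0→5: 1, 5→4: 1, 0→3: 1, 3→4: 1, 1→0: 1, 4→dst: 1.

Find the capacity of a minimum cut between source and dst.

Max flow = 2 (via 2 augmenting paths).
In the residual at optimum, the set reachable from source is {source}.
Cut edges: source→2 (cap 1), source→1 (cap 1). Sum = 2.

2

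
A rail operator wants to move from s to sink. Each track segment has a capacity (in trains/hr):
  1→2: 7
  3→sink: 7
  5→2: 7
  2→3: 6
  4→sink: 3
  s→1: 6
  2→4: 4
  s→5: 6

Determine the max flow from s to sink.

Augment s→5→2→3→sink: bottleneck 6. Total 6.
Augment s→1→2→4→sink: bottleneck 3. Total 9.
No augmenting path remains in the residual graph.

9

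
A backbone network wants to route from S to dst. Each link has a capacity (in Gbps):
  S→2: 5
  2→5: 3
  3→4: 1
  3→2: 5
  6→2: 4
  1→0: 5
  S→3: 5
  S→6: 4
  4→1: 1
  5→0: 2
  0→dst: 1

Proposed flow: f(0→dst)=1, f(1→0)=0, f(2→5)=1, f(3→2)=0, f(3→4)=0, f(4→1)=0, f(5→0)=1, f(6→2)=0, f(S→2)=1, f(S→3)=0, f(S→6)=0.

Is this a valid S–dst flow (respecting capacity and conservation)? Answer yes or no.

Every edge has 0 ≤ f(e) ≤ cap(e).
At each intermediate node, inflow equals outflow.

Yes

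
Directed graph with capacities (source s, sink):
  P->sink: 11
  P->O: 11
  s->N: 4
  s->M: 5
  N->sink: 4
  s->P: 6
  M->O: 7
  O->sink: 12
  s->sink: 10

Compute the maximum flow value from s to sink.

25

Augment s->sink: bottleneck 10. Total 10.
Augment s->N->sink: bottleneck 4. Total 14.
Augment s->P->sink: bottleneck 6. Total 20.
Augment s->M->O->sink: bottleneck 5. Total 25.
No augmenting path remains in the residual graph.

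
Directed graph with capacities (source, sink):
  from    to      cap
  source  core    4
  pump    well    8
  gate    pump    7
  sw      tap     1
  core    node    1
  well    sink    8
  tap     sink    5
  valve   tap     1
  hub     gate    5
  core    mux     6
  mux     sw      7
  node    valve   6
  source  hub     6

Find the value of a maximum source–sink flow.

Augment source→hub→gate→pump→well→sink: bottleneck 5. Total 5.
Augment source→core→mux→sw→tap→sink: bottleneck 1. Total 6.
Augment source→core→node→valve→tap→sink: bottleneck 1. Total 7.
No augmenting path remains in the residual graph.

7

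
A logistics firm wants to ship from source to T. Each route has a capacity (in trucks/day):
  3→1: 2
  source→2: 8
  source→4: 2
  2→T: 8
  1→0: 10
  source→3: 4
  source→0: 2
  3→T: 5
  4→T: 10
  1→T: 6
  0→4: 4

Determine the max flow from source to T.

16

Augment source→3→T: bottleneck 4. Total 4.
Augment source→2→T: bottleneck 8. Total 12.
Augment source→4→T: bottleneck 2. Total 14.
Augment source→0→4→T: bottleneck 2. Total 16.
No augmenting path remains in the residual graph.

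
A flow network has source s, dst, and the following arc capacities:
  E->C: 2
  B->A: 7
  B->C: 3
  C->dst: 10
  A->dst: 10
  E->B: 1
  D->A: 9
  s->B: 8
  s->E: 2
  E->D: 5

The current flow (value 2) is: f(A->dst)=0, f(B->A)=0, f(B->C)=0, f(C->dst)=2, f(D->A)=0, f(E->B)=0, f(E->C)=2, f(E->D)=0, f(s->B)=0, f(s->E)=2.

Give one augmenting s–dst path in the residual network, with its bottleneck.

Residual along s->B->C->dst: s->B: 8, B->C: 3, C->dst: 8.
Bottleneck = min = 3.

s->B->C->dst, bottleneck 3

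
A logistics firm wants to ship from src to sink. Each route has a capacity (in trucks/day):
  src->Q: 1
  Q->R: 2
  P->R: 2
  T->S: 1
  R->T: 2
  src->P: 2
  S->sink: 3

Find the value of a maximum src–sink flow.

1

Augment src->P->R->T->S->sink: bottleneck 1. Total 1.
No augmenting path remains in the residual graph.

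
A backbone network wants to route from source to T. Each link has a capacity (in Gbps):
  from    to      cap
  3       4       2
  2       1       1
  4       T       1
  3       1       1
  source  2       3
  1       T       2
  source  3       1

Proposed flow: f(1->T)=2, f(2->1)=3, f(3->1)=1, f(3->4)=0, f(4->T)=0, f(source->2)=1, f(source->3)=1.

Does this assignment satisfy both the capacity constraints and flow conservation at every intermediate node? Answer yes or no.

Capacity violated on 2->1: flow 3 > capacity 1.

No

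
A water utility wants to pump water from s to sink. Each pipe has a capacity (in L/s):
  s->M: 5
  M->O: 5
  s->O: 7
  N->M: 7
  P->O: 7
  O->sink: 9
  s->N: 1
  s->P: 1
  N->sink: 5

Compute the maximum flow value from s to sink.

10

Augment s->N->sink: bottleneck 1. Total 1.
Augment s->O->sink: bottleneck 7. Total 8.
Augment s->P->O->sink: bottleneck 1. Total 9.
Augment s->M->O->sink: bottleneck 1. Total 10.
No augmenting path remains in the residual graph.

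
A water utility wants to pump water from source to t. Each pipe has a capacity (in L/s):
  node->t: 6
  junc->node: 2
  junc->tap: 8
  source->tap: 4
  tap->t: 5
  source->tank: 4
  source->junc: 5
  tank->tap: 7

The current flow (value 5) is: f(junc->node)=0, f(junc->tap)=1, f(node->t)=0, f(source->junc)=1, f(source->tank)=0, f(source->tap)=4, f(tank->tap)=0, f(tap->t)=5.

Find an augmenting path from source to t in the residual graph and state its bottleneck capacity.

Residual along source->junc->node->t: source->junc: 4, junc->node: 2, node->t: 6.
Bottleneck = min = 2.

source->junc->node->t, bottleneck 2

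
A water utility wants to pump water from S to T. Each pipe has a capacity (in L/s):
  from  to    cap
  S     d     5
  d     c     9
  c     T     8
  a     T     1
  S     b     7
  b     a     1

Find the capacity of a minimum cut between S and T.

Max flow = 6 (via 2 augmenting paths).
In the residual at optimum, the set reachable from S is {S, b}.
Cut edges: b->a (cap 1), S->d (cap 5). Sum = 6.

6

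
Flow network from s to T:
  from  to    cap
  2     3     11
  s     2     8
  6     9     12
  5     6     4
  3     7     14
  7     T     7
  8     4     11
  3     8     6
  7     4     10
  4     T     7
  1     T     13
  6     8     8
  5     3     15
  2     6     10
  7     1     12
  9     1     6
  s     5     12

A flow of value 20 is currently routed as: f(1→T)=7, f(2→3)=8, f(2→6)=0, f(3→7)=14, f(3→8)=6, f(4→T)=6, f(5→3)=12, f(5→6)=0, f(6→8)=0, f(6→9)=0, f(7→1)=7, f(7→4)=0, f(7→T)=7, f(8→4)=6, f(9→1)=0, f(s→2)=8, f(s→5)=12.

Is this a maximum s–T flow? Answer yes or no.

Residual reachable from s: {s}; T is not reachable.
Saturated cut: s→5, s→2 with total capacity 20 = current flow value. Flow is maximum.

Yes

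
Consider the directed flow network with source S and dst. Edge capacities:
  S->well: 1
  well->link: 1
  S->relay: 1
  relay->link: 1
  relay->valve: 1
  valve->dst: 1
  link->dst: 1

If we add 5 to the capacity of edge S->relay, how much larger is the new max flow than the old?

Original max flow = 2.
Even with extra capacity on S->relay, another cut of capacity 2 remains binding.
New max flow = 2. Increase = 0.

0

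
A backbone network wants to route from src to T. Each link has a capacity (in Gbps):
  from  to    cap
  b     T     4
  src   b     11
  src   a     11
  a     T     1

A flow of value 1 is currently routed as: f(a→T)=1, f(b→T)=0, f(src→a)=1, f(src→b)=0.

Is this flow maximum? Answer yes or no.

No

Residual path src→b→T has bottleneck 4 > 0.
Pushing 4 along it raises the flow to 5, so the given flow is not maximum.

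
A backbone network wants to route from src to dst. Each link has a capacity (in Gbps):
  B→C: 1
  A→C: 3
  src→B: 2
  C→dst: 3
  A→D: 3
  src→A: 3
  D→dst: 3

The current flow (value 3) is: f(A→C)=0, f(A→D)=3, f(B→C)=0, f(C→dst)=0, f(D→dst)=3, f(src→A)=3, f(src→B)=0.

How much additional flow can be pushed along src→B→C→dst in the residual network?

Residual capacities along the path: src→B: 2, B→C: 1, C→dst: 3.
Minimum is 1.

1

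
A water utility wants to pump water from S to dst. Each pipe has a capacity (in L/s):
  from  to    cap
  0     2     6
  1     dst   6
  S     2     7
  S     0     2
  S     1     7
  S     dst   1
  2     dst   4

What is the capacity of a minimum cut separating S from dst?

Max flow = 11 (via 3 augmenting paths).
In the residual at optimum, the set reachable from S is {0, 1, 2, S}.
Cut edges: S->dst (cap 1), 1->dst (cap 6), 2->dst (cap 4). Sum = 11.

11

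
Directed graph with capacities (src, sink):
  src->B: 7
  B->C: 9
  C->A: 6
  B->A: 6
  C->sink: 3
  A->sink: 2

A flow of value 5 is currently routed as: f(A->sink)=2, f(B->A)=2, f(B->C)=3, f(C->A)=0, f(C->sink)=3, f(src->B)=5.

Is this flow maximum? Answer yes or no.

Residual reachable from src: {A, B, C, src}; sink is not reachable.
Saturated cut: C->sink, A->sink with total capacity 5 = current flow value. Flow is maximum.

Yes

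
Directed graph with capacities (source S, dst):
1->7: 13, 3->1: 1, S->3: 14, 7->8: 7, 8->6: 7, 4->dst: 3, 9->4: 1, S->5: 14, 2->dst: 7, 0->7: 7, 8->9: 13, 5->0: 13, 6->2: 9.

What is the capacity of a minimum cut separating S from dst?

7

Max flow = 7 (via 2 augmenting paths).
In the residual at optimum, the set reachable from S is {0, 1, 3, 5, 7, S}.
Cut edges: 7->8 (cap 7). Sum = 7.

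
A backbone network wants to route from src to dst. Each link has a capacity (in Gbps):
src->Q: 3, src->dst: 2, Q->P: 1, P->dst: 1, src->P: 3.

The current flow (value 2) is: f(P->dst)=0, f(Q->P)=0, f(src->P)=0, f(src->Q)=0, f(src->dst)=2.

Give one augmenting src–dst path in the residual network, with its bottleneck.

Residual along src->P->dst: src->P: 3, P->dst: 1.
Bottleneck = min = 1.

src->P->dst, bottleneck 1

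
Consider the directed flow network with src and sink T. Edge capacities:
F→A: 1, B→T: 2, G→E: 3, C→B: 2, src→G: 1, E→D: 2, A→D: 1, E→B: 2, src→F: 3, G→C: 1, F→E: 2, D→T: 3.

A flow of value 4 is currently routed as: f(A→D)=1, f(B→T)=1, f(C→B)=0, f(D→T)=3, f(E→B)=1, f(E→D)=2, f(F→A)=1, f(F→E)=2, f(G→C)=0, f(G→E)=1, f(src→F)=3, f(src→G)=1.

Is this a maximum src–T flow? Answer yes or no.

Yes

Residual reachable from src: {src}; T is not reachable.
Saturated cut: src→F, src→G with total capacity 4 = current flow value. Flow is maximum.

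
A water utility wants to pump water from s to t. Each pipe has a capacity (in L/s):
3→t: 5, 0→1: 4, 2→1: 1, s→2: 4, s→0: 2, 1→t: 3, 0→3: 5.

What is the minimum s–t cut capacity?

Max flow = 3 (via 2 augmenting paths).
In the residual at optimum, the set reachable from s is {2, s}.
Cut edges: s→0 (cap 2), 2→1 (cap 1). Sum = 3.

3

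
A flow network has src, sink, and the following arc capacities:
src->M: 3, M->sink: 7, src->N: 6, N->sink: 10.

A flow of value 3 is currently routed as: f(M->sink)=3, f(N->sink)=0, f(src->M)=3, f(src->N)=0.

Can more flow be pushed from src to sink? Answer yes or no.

Residual path src->N->sink has bottleneck 6 > 0.
Pushing 6 along it raises the flow to 9, so the given flow is not maximum.

Yes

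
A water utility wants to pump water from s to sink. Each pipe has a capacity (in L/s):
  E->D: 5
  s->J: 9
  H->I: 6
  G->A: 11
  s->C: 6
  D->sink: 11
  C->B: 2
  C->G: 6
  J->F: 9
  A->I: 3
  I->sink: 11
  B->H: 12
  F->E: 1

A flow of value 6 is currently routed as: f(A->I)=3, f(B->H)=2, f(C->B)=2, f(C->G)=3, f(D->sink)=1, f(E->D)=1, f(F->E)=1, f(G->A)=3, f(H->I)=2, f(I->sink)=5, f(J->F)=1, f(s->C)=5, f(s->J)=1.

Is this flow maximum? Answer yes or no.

Yes

Residual reachable from s: {A, C, F, G, J, s}; sink is not reachable.
Saturated cut: C->B, A->I, F->E with total capacity 6 = current flow value. Flow is maximum.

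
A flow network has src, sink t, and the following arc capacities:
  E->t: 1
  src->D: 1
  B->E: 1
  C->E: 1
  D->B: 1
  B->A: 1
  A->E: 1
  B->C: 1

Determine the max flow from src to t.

Augment src->D->B->E->t: bottleneck 1. Total 1.
No augmenting path remains in the residual graph.

1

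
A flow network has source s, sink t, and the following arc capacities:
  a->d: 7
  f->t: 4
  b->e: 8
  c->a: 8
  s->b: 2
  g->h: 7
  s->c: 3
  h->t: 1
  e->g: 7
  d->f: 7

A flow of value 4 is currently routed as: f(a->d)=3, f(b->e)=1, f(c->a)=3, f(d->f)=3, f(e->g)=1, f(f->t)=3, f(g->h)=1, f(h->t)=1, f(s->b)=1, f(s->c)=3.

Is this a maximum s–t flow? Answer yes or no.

Residual reachable from s: {b, e, g, h, s}; t is not reachable.
Saturated cut: s->c, h->t with total capacity 4 = current flow value. Flow is maximum.

Yes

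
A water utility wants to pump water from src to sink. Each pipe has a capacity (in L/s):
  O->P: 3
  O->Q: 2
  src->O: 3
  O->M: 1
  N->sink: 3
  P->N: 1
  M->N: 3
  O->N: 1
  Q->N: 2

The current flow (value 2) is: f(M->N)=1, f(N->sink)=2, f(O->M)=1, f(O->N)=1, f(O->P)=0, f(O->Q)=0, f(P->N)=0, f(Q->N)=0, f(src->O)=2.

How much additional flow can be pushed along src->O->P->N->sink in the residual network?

Residual capacities along the path: src->O: 1, O->P: 3, P->N: 1, N->sink: 1.
Minimum is 1.

1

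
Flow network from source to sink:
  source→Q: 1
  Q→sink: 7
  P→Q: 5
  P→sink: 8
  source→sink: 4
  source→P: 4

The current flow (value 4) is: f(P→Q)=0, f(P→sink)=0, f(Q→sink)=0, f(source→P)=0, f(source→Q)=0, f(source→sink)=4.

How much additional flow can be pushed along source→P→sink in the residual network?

4

Residual capacities along the path: source→P: 4, P→sink: 8.
Minimum is 4.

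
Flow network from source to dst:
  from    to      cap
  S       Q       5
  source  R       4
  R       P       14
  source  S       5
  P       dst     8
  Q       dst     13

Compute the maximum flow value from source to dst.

9

Augment source->R->P->dst: bottleneck 4. Total 4.
Augment source->S->Q->dst: bottleneck 5. Total 9.
No augmenting path remains in the residual graph.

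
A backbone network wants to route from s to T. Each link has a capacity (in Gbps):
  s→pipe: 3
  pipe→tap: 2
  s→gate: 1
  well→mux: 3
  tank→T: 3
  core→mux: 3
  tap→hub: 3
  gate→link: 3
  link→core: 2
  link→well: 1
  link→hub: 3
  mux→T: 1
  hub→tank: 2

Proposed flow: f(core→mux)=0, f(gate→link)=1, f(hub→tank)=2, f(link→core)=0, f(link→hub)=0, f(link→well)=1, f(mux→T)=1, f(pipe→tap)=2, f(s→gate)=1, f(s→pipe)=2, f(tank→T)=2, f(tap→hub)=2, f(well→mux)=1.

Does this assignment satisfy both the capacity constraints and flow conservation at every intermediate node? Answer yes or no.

Yes

Every edge has 0 ≤ f(e) ≤ cap(e).
At each intermediate node, inflow equals outflow.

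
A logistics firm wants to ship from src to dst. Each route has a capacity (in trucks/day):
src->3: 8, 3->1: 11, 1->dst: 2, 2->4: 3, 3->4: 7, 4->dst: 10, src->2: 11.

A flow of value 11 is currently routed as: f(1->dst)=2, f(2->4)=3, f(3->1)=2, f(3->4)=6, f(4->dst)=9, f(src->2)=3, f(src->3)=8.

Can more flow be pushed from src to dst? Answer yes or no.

Residual reachable from src: {2, src}; dst is not reachable.
Saturated cut: src->3, 2->4 with total capacity 11 = current flow value. Flow is maximum.

No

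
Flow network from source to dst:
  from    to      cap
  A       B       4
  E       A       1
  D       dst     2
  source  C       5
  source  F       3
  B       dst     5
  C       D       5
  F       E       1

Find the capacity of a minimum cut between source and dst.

3

Max flow = 3 (via 2 augmenting paths).
In the residual at optimum, the set reachable from source is {C, D, F, source}.
Cut edges: F->E (cap 1), D->dst (cap 2). Sum = 3.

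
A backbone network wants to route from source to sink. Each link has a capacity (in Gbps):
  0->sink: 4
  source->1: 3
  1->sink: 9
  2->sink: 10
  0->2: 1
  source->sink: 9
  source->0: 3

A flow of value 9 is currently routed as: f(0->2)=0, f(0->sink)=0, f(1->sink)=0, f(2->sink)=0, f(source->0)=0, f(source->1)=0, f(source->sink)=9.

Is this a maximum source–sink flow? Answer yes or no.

Residual path source->0->sink has bottleneck 3 > 0.
Pushing 3 along it raises the flow to 12, so the given flow is not maximum.

No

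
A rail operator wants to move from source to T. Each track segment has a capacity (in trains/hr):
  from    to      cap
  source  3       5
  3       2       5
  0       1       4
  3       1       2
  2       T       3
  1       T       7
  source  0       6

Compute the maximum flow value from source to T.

Augment source->0->1->T: bottleneck 4. Total 4.
Augment source->3->1->T: bottleneck 2. Total 6.
Augment source->3->2->T: bottleneck 3. Total 9.
No augmenting path remains in the residual graph.

9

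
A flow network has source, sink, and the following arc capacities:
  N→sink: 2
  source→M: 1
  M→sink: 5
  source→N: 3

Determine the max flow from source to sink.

3

Augment source→N→sink: bottleneck 2. Total 2.
Augment source→M→sink: bottleneck 1. Total 3.
No augmenting path remains in the residual graph.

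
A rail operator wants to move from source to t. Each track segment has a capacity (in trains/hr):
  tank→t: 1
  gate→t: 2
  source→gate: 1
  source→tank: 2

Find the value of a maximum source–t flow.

Augment source→gate→t: bottleneck 1. Total 1.
Augment source→tank→t: bottleneck 1. Total 2.
No augmenting path remains in the residual graph.

2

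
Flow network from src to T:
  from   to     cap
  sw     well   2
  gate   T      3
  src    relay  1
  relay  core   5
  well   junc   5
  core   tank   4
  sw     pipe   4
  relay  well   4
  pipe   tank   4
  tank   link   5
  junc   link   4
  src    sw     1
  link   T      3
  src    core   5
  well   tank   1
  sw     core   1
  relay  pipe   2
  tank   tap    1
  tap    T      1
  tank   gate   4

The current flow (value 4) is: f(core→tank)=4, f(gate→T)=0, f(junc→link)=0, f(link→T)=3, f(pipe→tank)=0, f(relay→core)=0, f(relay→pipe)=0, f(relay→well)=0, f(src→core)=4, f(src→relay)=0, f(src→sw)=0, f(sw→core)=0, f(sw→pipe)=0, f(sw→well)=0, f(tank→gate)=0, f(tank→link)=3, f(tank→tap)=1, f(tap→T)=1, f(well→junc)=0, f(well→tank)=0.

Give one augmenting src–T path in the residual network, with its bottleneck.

Residual along src→relay→well→tank→gate→T: src→relay: 1, relay→well: 4, well→tank: 1, tank→gate: 4, gate→T: 3.
Bottleneck = min = 1.

src→relay→well→tank→gate→T, bottleneck 1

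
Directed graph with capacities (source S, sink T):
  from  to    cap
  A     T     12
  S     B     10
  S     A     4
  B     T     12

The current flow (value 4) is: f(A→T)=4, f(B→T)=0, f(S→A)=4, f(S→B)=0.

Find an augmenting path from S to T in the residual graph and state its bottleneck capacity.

Residual along S→B→T: S→B: 10, B→T: 12.
Bottleneck = min = 10.

S→B→T, bottleneck 10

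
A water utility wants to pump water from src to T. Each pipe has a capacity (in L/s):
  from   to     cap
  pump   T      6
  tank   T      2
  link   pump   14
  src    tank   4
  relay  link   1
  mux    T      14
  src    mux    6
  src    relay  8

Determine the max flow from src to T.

Augment src->tank->T: bottleneck 2. Total 2.
Augment src->mux->T: bottleneck 6. Total 8.
Augment src->relay->link->pump->T: bottleneck 1. Total 9.
No augmenting path remains in the residual graph.

9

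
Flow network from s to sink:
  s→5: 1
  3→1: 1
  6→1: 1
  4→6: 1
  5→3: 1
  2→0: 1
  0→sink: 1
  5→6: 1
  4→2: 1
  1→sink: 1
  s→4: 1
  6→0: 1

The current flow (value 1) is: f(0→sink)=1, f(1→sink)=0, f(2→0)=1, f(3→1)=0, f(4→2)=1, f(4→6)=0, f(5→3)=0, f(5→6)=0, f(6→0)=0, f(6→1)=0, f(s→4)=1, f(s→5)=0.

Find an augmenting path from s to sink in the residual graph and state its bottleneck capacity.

s→5→6→1→sink, bottleneck 1

Residual along s→5→6→1→sink: s→5: 1, 5→6: 1, 6→1: 1, 1→sink: 1.
Bottleneck = min = 1.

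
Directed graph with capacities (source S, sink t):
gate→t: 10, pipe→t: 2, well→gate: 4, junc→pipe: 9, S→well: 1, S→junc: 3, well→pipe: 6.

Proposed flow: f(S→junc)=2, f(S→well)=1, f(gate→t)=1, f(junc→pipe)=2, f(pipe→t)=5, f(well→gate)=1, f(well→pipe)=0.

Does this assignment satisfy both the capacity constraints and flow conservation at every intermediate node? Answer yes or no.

Capacity violated on pipe→t: flow 5 > capacity 2.

No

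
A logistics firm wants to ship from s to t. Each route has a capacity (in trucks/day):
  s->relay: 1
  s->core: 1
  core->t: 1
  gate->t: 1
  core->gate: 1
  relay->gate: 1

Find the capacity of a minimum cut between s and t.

2

Max flow = 2 (via 2 augmenting paths).
In the residual at optimum, the set reachable from s is {s}.
Cut edges: s->core (cap 1), s->relay (cap 1). Sum = 2.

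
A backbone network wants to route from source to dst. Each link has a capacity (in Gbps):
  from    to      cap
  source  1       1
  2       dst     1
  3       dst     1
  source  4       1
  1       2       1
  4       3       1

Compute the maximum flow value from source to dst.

Augment source→1→2→dst: bottleneck 1. Total 1.
Augment source→4→3→dst: bottleneck 1. Total 2.
No augmenting path remains in the residual graph.

2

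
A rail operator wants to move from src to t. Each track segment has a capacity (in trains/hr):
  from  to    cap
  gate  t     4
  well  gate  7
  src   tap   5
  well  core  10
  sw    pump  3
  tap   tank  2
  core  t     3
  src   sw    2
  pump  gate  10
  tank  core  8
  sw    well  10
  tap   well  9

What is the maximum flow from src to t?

7

Augment src->tap->tank->core->t: bottleneck 2. Total 2.
Augment src->tap->well->core->t: bottleneck 1. Total 3.
Augment src->tap->well->gate->t: bottleneck 2. Total 5.
Augment src->sw->well->gate->t: bottleneck 2. Total 7.
No augmenting path remains in the residual graph.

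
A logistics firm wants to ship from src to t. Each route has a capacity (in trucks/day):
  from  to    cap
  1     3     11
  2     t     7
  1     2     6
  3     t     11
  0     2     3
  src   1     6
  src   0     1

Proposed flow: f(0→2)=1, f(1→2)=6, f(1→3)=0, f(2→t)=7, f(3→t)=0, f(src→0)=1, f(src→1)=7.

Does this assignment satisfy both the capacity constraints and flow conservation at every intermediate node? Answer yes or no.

No

Capacity violated on src→1: flow 7 > capacity 6.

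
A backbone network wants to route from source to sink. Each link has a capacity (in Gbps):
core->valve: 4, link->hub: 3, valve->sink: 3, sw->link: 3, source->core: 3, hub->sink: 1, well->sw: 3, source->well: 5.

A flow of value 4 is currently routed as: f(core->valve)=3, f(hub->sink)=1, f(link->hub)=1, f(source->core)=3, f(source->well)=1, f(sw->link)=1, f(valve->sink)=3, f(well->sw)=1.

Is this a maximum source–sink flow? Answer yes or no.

Residual reachable from source: {hub, link, source, sw, well}; sink is not reachable.
Saturated cut: source->core, hub->sink with total capacity 4 = current flow value. Flow is maximum.

Yes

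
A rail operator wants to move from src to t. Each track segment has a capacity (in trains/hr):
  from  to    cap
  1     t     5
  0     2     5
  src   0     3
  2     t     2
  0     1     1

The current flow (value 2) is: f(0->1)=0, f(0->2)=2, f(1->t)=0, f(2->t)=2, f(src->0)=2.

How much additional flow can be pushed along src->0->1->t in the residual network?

1

Residual capacities along the path: src->0: 1, 0->1: 1, 1->t: 5.
Minimum is 1.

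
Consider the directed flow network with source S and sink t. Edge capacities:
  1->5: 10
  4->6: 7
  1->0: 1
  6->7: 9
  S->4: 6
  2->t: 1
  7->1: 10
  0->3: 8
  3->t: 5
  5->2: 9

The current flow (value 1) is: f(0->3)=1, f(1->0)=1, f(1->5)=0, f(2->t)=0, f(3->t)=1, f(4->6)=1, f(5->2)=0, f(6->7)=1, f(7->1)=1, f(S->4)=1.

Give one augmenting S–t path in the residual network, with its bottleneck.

S->4->6->7->1->5->2->t, bottleneck 1

Residual along S->4->6->7->1->5->2->t: S->4: 5, 4->6: 6, 6->7: 8, 7->1: 9, 1->5: 10, 5->2: 9, 2->t: 1.
Bottleneck = min = 1.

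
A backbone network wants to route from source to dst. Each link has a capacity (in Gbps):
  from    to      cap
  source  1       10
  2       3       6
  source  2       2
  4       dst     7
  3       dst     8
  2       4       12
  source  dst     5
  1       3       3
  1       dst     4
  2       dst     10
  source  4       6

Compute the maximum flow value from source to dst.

Augment source->dst: bottleneck 5. Total 5.
Augment source->2->dst: bottleneck 2. Total 7.
Augment source->1->dst: bottleneck 4. Total 11.
Augment source->4->dst: bottleneck 6. Total 17.
Augment source->1->3->dst: bottleneck 3. Total 20.
No augmenting path remains in the residual graph.

20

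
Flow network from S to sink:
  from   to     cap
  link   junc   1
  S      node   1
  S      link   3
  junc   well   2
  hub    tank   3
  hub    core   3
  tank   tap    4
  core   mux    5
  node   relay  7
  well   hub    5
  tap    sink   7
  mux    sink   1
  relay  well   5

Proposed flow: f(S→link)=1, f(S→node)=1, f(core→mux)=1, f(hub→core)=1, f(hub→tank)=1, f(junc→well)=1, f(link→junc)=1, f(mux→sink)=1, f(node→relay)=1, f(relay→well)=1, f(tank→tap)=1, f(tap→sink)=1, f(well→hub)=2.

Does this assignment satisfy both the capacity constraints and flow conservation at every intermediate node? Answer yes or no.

Yes

Every edge has 0 ≤ f(e) ≤ cap(e).
At each intermediate node, inflow equals outflow.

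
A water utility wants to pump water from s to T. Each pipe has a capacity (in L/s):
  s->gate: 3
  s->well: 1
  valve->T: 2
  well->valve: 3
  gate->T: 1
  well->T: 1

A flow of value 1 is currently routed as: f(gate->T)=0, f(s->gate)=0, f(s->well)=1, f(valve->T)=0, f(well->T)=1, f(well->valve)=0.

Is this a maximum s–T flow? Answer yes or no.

Residual path s->gate->T has bottleneck 1 > 0.
Pushing 1 along it raises the flow to 2, so the given flow is not maximum.

No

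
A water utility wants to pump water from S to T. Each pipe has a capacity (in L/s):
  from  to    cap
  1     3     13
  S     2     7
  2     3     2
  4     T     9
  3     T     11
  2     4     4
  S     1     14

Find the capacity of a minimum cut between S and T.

15

Max flow = 15 (via 3 augmenting paths).
In the residual at optimum, the set reachable from S is {1, 2, 3, S}.
Cut edges: 2→4 (cap 4), 3→T (cap 11). Sum = 15.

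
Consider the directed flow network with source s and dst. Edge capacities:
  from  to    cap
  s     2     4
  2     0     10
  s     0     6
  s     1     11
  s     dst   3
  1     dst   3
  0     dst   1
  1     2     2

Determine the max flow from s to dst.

Augment s->dst: bottleneck 3. Total 3.
Augment s->1->dst: bottleneck 3. Total 6.
Augment s->0->dst: bottleneck 1. Total 7.
No augmenting path remains in the residual graph.

7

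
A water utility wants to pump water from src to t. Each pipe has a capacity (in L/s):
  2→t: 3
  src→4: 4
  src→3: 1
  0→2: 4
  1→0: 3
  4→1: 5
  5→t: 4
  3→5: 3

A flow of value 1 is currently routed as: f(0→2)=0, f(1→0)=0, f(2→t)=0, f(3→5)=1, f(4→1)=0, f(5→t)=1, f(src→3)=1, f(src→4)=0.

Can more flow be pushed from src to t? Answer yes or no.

Residual path src→4→1→0→2→t has bottleneck 3 > 0.
Pushing 3 along it raises the flow to 4, so the given flow is not maximum.

Yes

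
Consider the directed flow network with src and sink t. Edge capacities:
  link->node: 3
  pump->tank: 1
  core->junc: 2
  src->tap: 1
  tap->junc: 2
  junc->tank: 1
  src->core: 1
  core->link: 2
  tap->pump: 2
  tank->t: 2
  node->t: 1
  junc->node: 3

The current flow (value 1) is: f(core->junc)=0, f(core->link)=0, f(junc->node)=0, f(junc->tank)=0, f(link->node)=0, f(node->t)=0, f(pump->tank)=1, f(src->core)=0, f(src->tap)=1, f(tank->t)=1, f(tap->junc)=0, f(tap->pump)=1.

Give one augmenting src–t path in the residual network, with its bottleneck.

Residual along src->core->junc->tank->t: src->core: 1, core->junc: 2, junc->tank: 1, tank->t: 1.
Bottleneck = min = 1.

src->core->junc->tank->t, bottleneck 1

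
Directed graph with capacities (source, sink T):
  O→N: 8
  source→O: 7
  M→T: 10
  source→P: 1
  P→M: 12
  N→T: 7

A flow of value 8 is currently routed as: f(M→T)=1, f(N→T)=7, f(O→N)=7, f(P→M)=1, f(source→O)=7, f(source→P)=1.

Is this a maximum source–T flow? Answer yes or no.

Residual reachable from source: {source}; T is not reachable.
Saturated cut: source→O, source→P with total capacity 8 = current flow value. Flow is maximum.

Yes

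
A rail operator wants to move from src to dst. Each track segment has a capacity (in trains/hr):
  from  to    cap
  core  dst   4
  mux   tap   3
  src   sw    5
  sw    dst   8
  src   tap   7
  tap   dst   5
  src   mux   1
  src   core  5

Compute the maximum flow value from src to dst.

Augment src->tap->dst: bottleneck 5. Total 5.
Augment src->sw->dst: bottleneck 5. Total 10.
Augment src->core->dst: bottleneck 4. Total 14.
No augmenting path remains in the residual graph.

14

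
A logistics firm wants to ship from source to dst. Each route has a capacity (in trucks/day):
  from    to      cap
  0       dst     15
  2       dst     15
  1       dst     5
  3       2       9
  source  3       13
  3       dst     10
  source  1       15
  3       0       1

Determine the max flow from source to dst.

18

Augment source→3→dst: bottleneck 10. Total 10.
Augment source→1→dst: bottleneck 5. Total 15.
Augment source→3→2→dst: bottleneck 3. Total 18.
No augmenting path remains in the residual graph.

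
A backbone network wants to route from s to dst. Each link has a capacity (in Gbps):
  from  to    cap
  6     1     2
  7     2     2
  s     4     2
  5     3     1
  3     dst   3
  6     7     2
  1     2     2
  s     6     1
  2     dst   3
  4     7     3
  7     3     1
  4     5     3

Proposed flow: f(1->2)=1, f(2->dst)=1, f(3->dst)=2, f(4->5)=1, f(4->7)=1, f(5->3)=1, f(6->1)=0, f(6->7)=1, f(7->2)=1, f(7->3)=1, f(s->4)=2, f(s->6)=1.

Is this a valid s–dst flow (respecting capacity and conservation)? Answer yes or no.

Conservation fails at 1: inflow 0 ≠ outflow 1.

No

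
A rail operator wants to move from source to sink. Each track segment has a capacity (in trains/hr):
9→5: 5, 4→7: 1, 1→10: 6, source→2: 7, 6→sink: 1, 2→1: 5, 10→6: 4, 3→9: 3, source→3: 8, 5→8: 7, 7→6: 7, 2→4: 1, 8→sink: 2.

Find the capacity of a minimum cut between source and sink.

3

Max flow = 3 (via 2 augmenting paths).
In the residual at optimum, the set reachable from source is {1, 10, 2, 3, 4, 5, 6, 7, 8, 9, source}.
Cut edges: 6→sink (cap 1), 8→sink (cap 2). Sum = 3.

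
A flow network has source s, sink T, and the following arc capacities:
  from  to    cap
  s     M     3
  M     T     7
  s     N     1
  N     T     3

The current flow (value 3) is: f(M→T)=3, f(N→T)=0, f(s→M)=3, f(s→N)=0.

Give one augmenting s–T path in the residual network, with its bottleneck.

Residual along s→N→T: s→N: 1, N→T: 3.
Bottleneck = min = 1.

s→N→T, bottleneck 1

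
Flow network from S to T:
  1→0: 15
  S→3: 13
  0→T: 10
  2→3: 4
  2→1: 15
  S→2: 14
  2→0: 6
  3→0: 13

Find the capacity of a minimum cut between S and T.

10

Max flow = 10 (via 2 augmenting paths).
In the residual at optimum, the set reachable from S is {0, 1, 2, 3, S}.
Cut edges: 0→T (cap 10). Sum = 10.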